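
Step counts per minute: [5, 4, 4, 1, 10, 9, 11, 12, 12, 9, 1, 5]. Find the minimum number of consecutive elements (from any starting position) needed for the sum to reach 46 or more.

add 5: running sum 5 < 46
add 4: running sum 9 < 46
add 4: running sum 13 < 46
add 1: running sum 14 < 46
add 10: running sum 24 < 46
add 9: running sum 33 < 46
add 11: running sum 44 < 46
end 7: [4, 1, 10, 9, 11, 12] sum 47, len 6
end 8: [10, 9, 11, 12, 12] sum 54, len 5
end 9: [9, 11, 12, 12, 9] sum 53, len 5
end 10: [9, 11, 12, 12, 9, 1] sum 54, len 6
end 11: [11, 12, 12, 9, 1, 5] sum 50, len 6
Shortest qualifying length: 5.

5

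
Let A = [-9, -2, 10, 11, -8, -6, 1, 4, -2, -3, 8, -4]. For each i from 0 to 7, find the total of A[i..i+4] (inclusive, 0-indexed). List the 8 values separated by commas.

2, 5, 8, 2, -11, -6, 8, 3

[-9, -2, 10, 11, -8] → sum 2
[-2, 10, 11, -8, -6] → sum 5
[10, 11, -8, -6, 1] → sum 8
[11, -8, -6, 1, 4] → sum 2
[-8, -6, 1, 4, -2] → sum -11
[-6, 1, 4, -2, -3] → sum -6
[1, 4, -2, -3, 8] → sum 8
[4, -2, -3, 8, -4] → sum 3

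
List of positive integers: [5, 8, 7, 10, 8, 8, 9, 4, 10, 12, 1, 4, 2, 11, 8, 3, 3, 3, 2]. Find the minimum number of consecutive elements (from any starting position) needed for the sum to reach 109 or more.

add 5: running sum 5 < 109
add 8: running sum 13 < 109
add 7: running sum 20 < 109
add 10: running sum 30 < 109
add 8: running sum 38 < 109
add 8: running sum 46 < 109
add 9: running sum 55 < 109
add 4: running sum 59 < 109
add 10: running sum 69 < 109
add 12: running sum 81 < 109
add 1: running sum 82 < 109
add 4: running sum 86 < 109
add 2: running sum 88 < 109
add 11: running sum 99 < 109
add 8: running sum 107 < 109
add 3: shortest ending here [5, 8, 7, 10, 8, 8, 9, 4, 10, 12, 1, 4, 2, 11, 8, 3] sum 110, len 16
add 3: shortest ending here [5, 8, 7, 10, 8, 8, 9, 4, 10, 12, 1, 4, 2, 11, 8, 3, 3] sum 113, len 17
add 3: shortest ending here [8, 7, 10, 8, 8, 9, 4, 10, 12, 1, 4, 2, 11, 8, 3, 3, 3] sum 111, len 17
add 2: shortest ending here [8, 7, 10, 8, 8, 9, 4, 10, 12, 1, 4, 2, 11, 8, 3, 3, 3, 2] sum 113, len 18
Shortest qualifying length: 16.

16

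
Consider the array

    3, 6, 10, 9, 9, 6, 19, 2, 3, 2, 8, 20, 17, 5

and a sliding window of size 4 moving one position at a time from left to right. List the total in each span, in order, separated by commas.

28, 34, 34, 43, 36, 30, 26, 15, 33, 47, 50

(3, 6, 10, 9) → sum 28
(6, 10, 9, 9) → sum 34
(10, 9, 9, 6) → sum 34
(9, 9, 6, 19) → sum 43
(9, 6, 19, 2) → sum 36
(6, 19, 2, 3) → sum 30
(19, 2, 3, 2) → sum 26
(2, 3, 2, 8) → sum 15
(3, 2, 8, 20) → sum 33
(2, 8, 20, 17) → sum 47
(8, 20, 17, 5) → sum 50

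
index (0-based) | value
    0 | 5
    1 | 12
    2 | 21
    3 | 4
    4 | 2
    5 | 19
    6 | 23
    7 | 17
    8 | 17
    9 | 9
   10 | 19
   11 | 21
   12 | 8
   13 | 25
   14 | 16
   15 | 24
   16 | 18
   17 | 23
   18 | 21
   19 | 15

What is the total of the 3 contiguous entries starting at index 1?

Elements at indices 1..3: 12, 21, 4
sum(12, 21, 4) = 37

37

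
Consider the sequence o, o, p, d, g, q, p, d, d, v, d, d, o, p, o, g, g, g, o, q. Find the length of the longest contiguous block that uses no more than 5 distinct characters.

Extend right; when distinct count exceeds 5, shrink from the left:
add o: window [o] (1 distinct), len 1
add o: window [o, o] (1 distinct), len 2
add p: window [o, o, p] (2 distinct), len 3
add d: window [o, o, p, d] (3 distinct), len 4
add g: window [o, o, p, d, g] (4 distinct), len 5
add q: window [o, o, p, d, g, q] (5 distinct), len 6
add p: window [o, o, p, d, g, q, p] (5 distinct), len 7
add d: window [o, o, p, d, g, q, p, d] (5 distinct), len 8
add d: window [o, o, p, d, g, q, p, d, d] (5 distinct), len 9
add v: window [p, d, g, q, p, d, d, v] (5 distinct), len 8
add d: window [p, d, g, q, p, d, d, v, d] (5 distinct), len 9
add d: window [p, d, g, q, p, d, d, v, d, d] (5 distinct), len 10
add o: window [q, p, d, d, v, d, d, o] (5 distinct), len 8
add p: window [q, p, d, d, v, d, d, o, p] (5 distinct), len 9
add o: window [q, p, d, d, v, d, d, o, p, o] (5 distinct), len 10
add g: window [p, d, d, v, d, d, o, p, o, g] (5 distinct), len 10
add g: window [p, d, d, v, d, d, o, p, o, g, g] (5 distinct), len 11
add g: window [p, d, d, v, d, d, o, p, o, g, g, g] (5 distinct), len 12
add o: window [p, d, d, v, d, d, o, p, o, g, g, g, o] (5 distinct), len 13
add q: window [d, d, o, p, o, g, g, g, o, q] (5 distinct), len 10
Longest length with ≤5 distinct: 13.

13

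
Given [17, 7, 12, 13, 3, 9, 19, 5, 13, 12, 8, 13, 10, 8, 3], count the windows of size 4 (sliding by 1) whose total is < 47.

(17, 7, 12, 13) → sum 49
(7, 12, 13, 3) → sum 35  < 47 ✓
(12, 13, 3, 9) → sum 37  < 47 ✓
(13, 3, 9, 19) → sum 44  < 47 ✓
(3, 9, 19, 5) → sum 36  < 47 ✓
(9, 19, 5, 13) → sum 46  < 47 ✓
(19, 5, 13, 12) → sum 49
(5, 13, 12, 8) → sum 38  < 47 ✓
(13, 12, 8, 13) → sum 46  < 47 ✓
(12, 8, 13, 10) → sum 43  < 47 ✓
(8, 13, 10, 8) → sum 39  < 47 ✓
(13, 10, 8, 3) → sum 34  < 47 ✓
10 windows satisfy the condition.

10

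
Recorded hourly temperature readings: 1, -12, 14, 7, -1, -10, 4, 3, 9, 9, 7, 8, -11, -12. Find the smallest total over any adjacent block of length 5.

-2

(1, -12, 14, 7, -1) → sum 9
(-12, 14, 7, -1, -10) → sum -2
(14, 7, -1, -10, 4) → sum 14
(7, -1, -10, 4, 3) → sum 3
(-1, -10, 4, 3, 9) → sum 5
(-10, 4, 3, 9, 9) → sum 15
(4, 3, 9, 9, 7) → sum 32
(3, 9, 9, 7, 8) → sum 36
(9, 9, 7, 8, -11) → sum 22
(9, 7, 8, -11, -12) → sum 1
Smallest of these is -2.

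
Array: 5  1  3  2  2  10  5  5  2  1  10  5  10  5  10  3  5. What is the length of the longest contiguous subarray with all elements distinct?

add 5: [5] len 1
add 1: [5, 1] len 2
add 3: [5, 1, 3] len 3
add 2: [5, 1, 3, 2] len 4
add 2 (repeat 2, move left end past it): [2] len 1
add 10: [2, 10] len 2
add 5: [2, 10, 5] len 3
add 5 (repeat 5, move left end past it): [5] len 1
add 2: [5, 2] len 2
add 1: [5, 2, 1] len 3
add 10: [5, 2, 1, 10] len 4
add 5 (repeat 5, move left end past it): [2, 1, 10, 5] len 4
add 10 (repeat 10, move left end past it): [5, 10] len 2
add 5 (repeat 5, move left end past it): [10, 5] len 2
add 10 (repeat 10, move left end past it): [5, 10] len 2
add 3: [5, 10, 3] len 3
add 5 (repeat 5, move left end past it): [10, 3, 5] len 3
Longest all-distinct length: 4.

4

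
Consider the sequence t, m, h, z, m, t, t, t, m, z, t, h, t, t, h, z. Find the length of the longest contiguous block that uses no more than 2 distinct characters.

5

add t: window [t] (1 distinct), len 1
add m: window [t, m] (2 distinct), len 2
add h: window [m, h] (2 distinct), len 2
add z: window [h, z] (2 distinct), len 2
add m: window [z, m] (2 distinct), len 2
add t: window [m, t] (2 distinct), len 2
add t: window [m, t, t] (2 distinct), len 3
add t: window [m, t, t, t] (2 distinct), len 4
add m: window [m, t, t, t, m] (2 distinct), len 5
add z: window [m, z] (2 distinct), len 2
add t: window [z, t] (2 distinct), len 2
add h: window [t, h] (2 distinct), len 2
add t: window [t, h, t] (2 distinct), len 3
add t: window [t, h, t, t] (2 distinct), len 4
add h: window [t, h, t, t, h] (2 distinct), len 5
add z: window [h, z] (2 distinct), len 2
Longest length with ≤2 distinct: 5.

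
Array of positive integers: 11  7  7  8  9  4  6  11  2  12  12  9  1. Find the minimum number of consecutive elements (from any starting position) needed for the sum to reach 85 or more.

add 11: running sum 11 < 85
add 7: running sum 18 < 85
add 7: running sum 25 < 85
add 8: running sum 33 < 85
add 9: running sum 42 < 85
add 4: running sum 46 < 85
add 6: running sum 52 < 85
add 11: running sum 63 < 85
add 2: running sum 65 < 85
add 12: running sum 77 < 85
end 10: [11, 7, 7, 8, 9, 4, 6, 11, 2, 12, 12] sum 89, len 11
end 11: [7, 7, 8, 9, 4, 6, 11, 2, 12, 12, 9] sum 87, len 11
end 12: [7, 7, 8, 9, 4, 6, 11, 2, 12, 12, 9, 1] sum 88, len 12
Shortest qualifying length: 11.

11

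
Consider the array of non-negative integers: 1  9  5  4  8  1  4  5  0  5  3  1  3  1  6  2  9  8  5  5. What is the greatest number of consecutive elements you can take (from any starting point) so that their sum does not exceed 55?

14

add 1: [1] sum 1, len 1
add 9: [1, 9] sum 10, len 2
add 5: [1, 9, 5] sum 15, len 3
add 4: [1, 9, 5, 4] sum 19, len 4
add 8: [1, 9, 5, 4, 8] sum 27, len 5
add 1: [1, 9, 5, 4, 8, 1] sum 28, len 6
add 4: [1, 9, 5, 4, 8, 1, 4] sum 32, len 7
add 5: [1, 9, 5, 4, 8, 1, 4, 5] sum 37, len 8
add 0: [1, 9, 5, 4, 8, 1, 4, 5, 0] sum 37, len 9
add 5: [1, 9, 5, 4, 8, 1, 4, 5, 0, 5] sum 42, len 10
add 3: [1, 9, 5, 4, 8, 1, 4, 5, 0, 5, 3] sum 45, len 11
add 1: [1, 9, 5, 4, 8, 1, 4, 5, 0, 5, 3, 1] sum 46, len 12
add 3: [1, 9, 5, 4, 8, 1, 4, 5, 0, 5, 3, 1, 3] sum 49, len 13
add 1: [1, 9, 5, 4, 8, 1, 4, 5, 0, 5, 3, 1, 3, 1] sum 50, len 14
add 6: [9, 5, 4, 8, 1, 4, 5, 0, 5, 3, 1, 3, 1, 6] sum 55, len 14
add 2: [5, 4, 8, 1, 4, 5, 0, 5, 3, 1, 3, 1, 6, 2] sum 48, len 14
add 9: [4, 8, 1, 4, 5, 0, 5, 3, 1, 3, 1, 6, 2, 9] sum 52, len 14
add 8: [1, 4, 5, 0, 5, 3, 1, 3, 1, 6, 2, 9, 8] sum 48, len 13
add 5: [1, 4, 5, 0, 5, 3, 1, 3, 1, 6, 2, 9, 8, 5] sum 53, len 14
add 5: [5, 0, 5, 3, 1, 3, 1, 6, 2, 9, 8, 5, 5] sum 53, len 13
Longest length seen: 14.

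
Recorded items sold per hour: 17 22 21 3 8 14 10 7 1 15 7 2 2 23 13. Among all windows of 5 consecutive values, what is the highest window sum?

71

[17, 22, 21, 3, 8] → sum 71
[22, 21, 3, 8, 14] → sum 68
[21, 3, 8, 14, 10] → sum 56
[3, 8, 14, 10, 7] → sum 42
[8, 14, 10, 7, 1] → sum 40
[14, 10, 7, 1, 15] → sum 47
[10, 7, 1, 15, 7] → sum 40
[7, 1, 15, 7, 2] → sum 32
[1, 15, 7, 2, 2] → sum 27
[15, 7, 2, 2, 23] → sum 49
[7, 2, 2, 23, 13] → sum 47
Highest of these is 71.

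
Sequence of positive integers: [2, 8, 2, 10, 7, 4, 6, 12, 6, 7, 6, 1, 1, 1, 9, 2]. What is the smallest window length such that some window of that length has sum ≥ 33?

add 2: running sum 2 < 33
add 8: running sum 10 < 33
add 2: running sum 12 < 33
add 10: running sum 22 < 33
add 7: running sum 29 < 33
end 5: [2, 8, 2, 10, 7, 4] sum 33, len 6
end 6: [8, 2, 10, 7, 4, 6] sum 37, len 6
end 7: [10, 7, 4, 6, 12] sum 39, len 5
end 8: [7, 4, 6, 12, 6] sum 35, len 5
end 9: [4, 6, 12, 6, 7] sum 35, len 5
end 10: [6, 12, 6, 7, 6] sum 37, len 5
end 11: [6, 12, 6, 7, 6, 1] sum 38, len 6
end 12: [12, 6, 7, 6, 1, 1] sum 33, len 6
end 13: [12, 6, 7, 6, 1, 1, 1] sum 34, len 7
end 14: [12, 6, 7, 6, 1, 1, 1, 9] sum 43, len 8
end 15: [6, 7, 6, 1, 1, 1, 9, 2] sum 33, len 8
Shortest qualifying length: 5.

5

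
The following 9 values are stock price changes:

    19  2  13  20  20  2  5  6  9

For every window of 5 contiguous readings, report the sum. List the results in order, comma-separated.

74, 57, 60, 53, 42

Sliding a size-5 window across the 9 values:
(19, 2, 13, 20, 20) → sum 74
(2, 13, 20, 20, 2) → sum 57
(13, 20, 20, 2, 5) → sum 60
(20, 20, 2, 5, 6) → sum 53
(20, 2, 5, 6, 9) → sum 42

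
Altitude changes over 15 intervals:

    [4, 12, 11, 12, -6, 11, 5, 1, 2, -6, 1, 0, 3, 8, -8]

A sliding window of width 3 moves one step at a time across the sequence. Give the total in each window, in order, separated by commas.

27, 35, 17, 17, 10, 17, 8, -3, -3, -5, 4, 11, 3

Sliding a size-3 window across the 15 values:
[4, 12, 11] → sum 27
[12, 11, 12] → sum 35
[11, 12, -6] → sum 17
[12, -6, 11] → sum 17
[-6, 11, 5] → sum 10
[11, 5, 1] → sum 17
[5, 1, 2] → sum 8
[1, 2, -6] → sum -3
[2, -6, 1] → sum -3
[-6, 1, 0] → sum -5
[1, 0, 3] → sum 4
[0, 3, 8] → sum 11
[3, 8, -8] → sum 3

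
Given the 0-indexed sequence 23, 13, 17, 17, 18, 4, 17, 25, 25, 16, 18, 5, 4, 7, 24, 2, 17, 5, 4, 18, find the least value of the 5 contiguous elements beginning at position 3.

Elements at indices 3..7: 17, 18, 4, 17, 25
min(17, 18, 4, 17, 25) = 4

4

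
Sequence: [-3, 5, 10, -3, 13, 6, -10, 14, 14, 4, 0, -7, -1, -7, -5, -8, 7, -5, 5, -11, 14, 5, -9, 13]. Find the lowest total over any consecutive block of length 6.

-28

-3 5 10 -3 13 6 → sum 28
5 10 -3 13 6 -10 → sum 21
10 -3 13 6 -10 14 → sum 30
-3 13 6 -10 14 14 → sum 34
13 6 -10 14 14 4 → sum 41
6 -10 14 14 4 0 → sum 28
-10 14 14 4 0 -7 → sum 15
14 14 4 0 -7 -1 → sum 24
14 4 0 -7 -1 -7 → sum 3
4 0 -7 -1 -7 -5 → sum -16
0 -7 -1 -7 -5 -8 → sum -28
-7 -1 -7 -5 -8 7 → sum -21
-1 -7 -5 -8 7 -5 → sum -19
-7 -5 -8 7 -5 5 → sum -13
-5 -8 7 -5 5 -11 → sum -17
-8 7 -5 5 -11 14 → sum 2
7 -5 5 -11 14 5 → sum 15
-5 5 -11 14 5 -9 → sum -1
5 -11 14 5 -9 13 → sum 17
Lowest of these is -28.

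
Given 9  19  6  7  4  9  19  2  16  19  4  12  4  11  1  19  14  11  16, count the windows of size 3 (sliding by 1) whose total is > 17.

[9, 19, 6] → sum 34  > 17 ✓
[19, 6, 7] → sum 32  > 17 ✓
[6, 7, 4] → sum 17
[7, 4, 9] → sum 20  > 17 ✓
[4, 9, 19] → sum 32  > 17 ✓
[9, 19, 2] → sum 30  > 17 ✓
[19, 2, 16] → sum 37  > 17 ✓
[2, 16, 19] → sum 37  > 17 ✓
[16, 19, 4] → sum 39  > 17 ✓
[19, 4, 12] → sum 35  > 17 ✓
[4, 12, 4] → sum 20  > 17 ✓
[12, 4, 11] → sum 27  > 17 ✓
[4, 11, 1] → sum 16
[11, 1, 19] → sum 31  > 17 ✓
[1, 19, 14] → sum 34  > 17 ✓
[19, 14, 11] → sum 44  > 17 ✓
[14, 11, 16] → sum 41  > 17 ✓
15 windows satisfy the condition.

15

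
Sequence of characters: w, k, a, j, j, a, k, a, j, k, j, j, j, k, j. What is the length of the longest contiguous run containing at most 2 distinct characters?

Extend right; when distinct count exceeds 2, shrink from the left:
[w] 1 distinct, len 1
[w, k] 2 distinct, len 2
[k, a] 2 distinct, len 2
[a, j] 2 distinct, len 2
[a, j, j] 2 distinct, len 3
[a, j, j, a] 2 distinct, len 4
[a, k] 2 distinct, len 2
[a, k, a] 2 distinct, len 3
[a, j] 2 distinct, len 2
[j, k] 2 distinct, len 2
[j, k, j] 2 distinct, len 3
[j, k, j, j] 2 distinct, len 4
[j, k, j, j, j] 2 distinct, len 5
[j, k, j, j, j, k] 2 distinct, len 6
[j, k, j, j, j, k, j] 2 distinct, len 7
Longest length with ≤2 distinct: 7.

7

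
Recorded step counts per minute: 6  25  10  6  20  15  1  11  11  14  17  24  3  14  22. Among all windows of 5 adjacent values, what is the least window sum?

52

6 25 10 6 20 → sum 67
25 10 6 20 15 → sum 76
10 6 20 15 1 → sum 52
6 20 15 1 11 → sum 53
20 15 1 11 11 → sum 58
15 1 11 11 14 → sum 52
1 11 11 14 17 → sum 54
11 11 14 17 24 → sum 77
11 14 17 24 3 → sum 69
14 17 24 3 14 → sum 72
17 24 3 14 22 → sum 80
Least of these is 52.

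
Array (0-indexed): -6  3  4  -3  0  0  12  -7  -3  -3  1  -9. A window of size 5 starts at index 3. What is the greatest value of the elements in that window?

12

Elements at indices 3..7: -3, 0, 0, 12, -7
max(-3, 0, 0, 12, -7) = 12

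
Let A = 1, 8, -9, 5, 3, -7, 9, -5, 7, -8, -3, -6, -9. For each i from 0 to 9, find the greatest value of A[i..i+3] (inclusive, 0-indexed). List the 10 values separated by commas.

8, 8, 5, 9, 9, 9, 9, 7, 7, -3

(1, 8, -9, 5) → max 8
(8, -9, 5, 3) → max 8
(-9, 5, 3, -7) → max 5
(5, 3, -7, 9) → max 9
(3, -7, 9, -5) → max 9
(-7, 9, -5, 7) → max 9
(9, -5, 7, -8) → max 9
(-5, 7, -8, -3) → max 7
(7, -8, -3, -6) → max 7
(-8, -3, -6, -9) → max -3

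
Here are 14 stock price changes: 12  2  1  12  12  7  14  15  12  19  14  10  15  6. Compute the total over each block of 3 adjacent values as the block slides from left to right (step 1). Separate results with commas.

15, 15, 25, 31, 33, 36, 41, 46, 45, 43, 39, 31

(12, 2, 1) → sum 15
(2, 1, 12) → sum 15
(1, 12, 12) → sum 25
(12, 12, 7) → sum 31
(12, 7, 14) → sum 33
(7, 14, 15) → sum 36
(14, 15, 12) → sum 41
(15, 12, 19) → sum 46
(12, 19, 14) → sum 45
(19, 14, 10) → sum 43
(14, 10, 15) → sum 39
(10, 15, 6) → sum 31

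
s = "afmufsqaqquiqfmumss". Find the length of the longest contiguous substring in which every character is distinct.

add a: [a] len 1
add f: [a, f] len 2
add m: [a, f, m] len 3
add u: [a, f, m, u] len 4
add f (repeat f, move left end past it): [m, u, f] len 3
add s: [m, u, f, s] len 4
add q: [m, u, f, s, q] len 5
add a: [m, u, f, s, q, a] len 6
add q (repeat q, move left end past it): [a, q] len 2
add q (repeat q, move left end past it): [q] len 1
add u: [q, u] len 2
add i: [q, u, i] len 3
add q (repeat q, move left end past it): [u, i, q] len 3
add f: [u, i, q, f] len 4
add m: [u, i, q, f, m] len 5
add u (repeat u, move left end past it): [i, q, f, m, u] len 5
add m (repeat m, move left end past it): [u, m] len 2
add s: [u, m, s] len 3
add s (repeat s, move left end past it): [s] len 1
Longest all-distinct length: 6.

6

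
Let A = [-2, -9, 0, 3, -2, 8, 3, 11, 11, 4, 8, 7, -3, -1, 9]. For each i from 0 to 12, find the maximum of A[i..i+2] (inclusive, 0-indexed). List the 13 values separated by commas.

0, 3, 3, 8, 8, 11, 11, 11, 11, 8, 8, 7, 9

Sliding a size-3 window across the 15 values:
[-2, -9, 0] → max 0
[-9, 0, 3] → max 3
[0, 3, -2] → max 3
[3, -2, 8] → max 8
[-2, 8, 3] → max 8
[8, 3, 11] → max 11
[3, 11, 11] → max 11
[11, 11, 4] → max 11
[11, 4, 8] → max 11
[4, 8, 7] → max 8
[8, 7, -3] → max 8
[7, -3, -1] → max 7
[-3, -1, 9] → max 9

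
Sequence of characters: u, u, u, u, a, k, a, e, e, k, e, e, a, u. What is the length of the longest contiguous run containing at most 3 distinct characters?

Extend right; when distinct count exceeds 3, shrink from the left:
add u: window [u] (1 distinct), len 1
add u: window [u, u] (1 distinct), len 2
add u: window [u, u, u] (1 distinct), len 3
add u: window [u, u, u, u] (1 distinct), len 4
add a: window [u, u, u, u, a] (2 distinct), len 5
add k: window [u, u, u, u, a, k] (3 distinct), len 6
add a: window [u, u, u, u, a, k, a] (3 distinct), len 7
add e: window [a, k, a, e] (3 distinct), len 4
add e: window [a, k, a, e, e] (3 distinct), len 5
add k: window [a, k, a, e, e, k] (3 distinct), len 6
add e: window [a, k, a, e, e, k, e] (3 distinct), len 7
add e: window [a, k, a, e, e, k, e, e] (3 distinct), len 8
add a: window [a, k, a, e, e, k, e, e, a] (3 distinct), len 9
add u: window [e, e, a, u] (3 distinct), len 4
Longest length with ≤3 distinct: 9.

9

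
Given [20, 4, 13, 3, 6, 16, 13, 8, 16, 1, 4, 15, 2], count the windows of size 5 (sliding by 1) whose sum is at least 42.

20 4 13 3 6 → sum 46  ≥ 42 ✓
4 13 3 6 16 → sum 42  ≥ 42 ✓
13 3 6 16 13 → sum 51  ≥ 42 ✓
3 6 16 13 8 → sum 46  ≥ 42 ✓
6 16 13 8 16 → sum 59  ≥ 42 ✓
16 13 8 16 1 → sum 54  ≥ 42 ✓
13 8 16 1 4 → sum 42  ≥ 42 ✓
8 16 1 4 15 → sum 44  ≥ 42 ✓
16 1 4 15 2 → sum 38
8 windows satisfy the condition.

8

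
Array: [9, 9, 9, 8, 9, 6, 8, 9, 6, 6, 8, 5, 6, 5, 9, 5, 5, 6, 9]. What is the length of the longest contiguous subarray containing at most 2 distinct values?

5

add 9: window [9] (1 distinct), len 1
add 9: window [9, 9] (1 distinct), len 2
add 9: window [9, 9, 9] (1 distinct), len 3
add 8: window [9, 9, 9, 8] (2 distinct), len 4
add 9: window [9, 9, 9, 8, 9] (2 distinct), len 5
add 6: window [9, 6] (2 distinct), len 2
add 8: window [6, 8] (2 distinct), len 2
add 9: window [8, 9] (2 distinct), len 2
add 6: window [9, 6] (2 distinct), len 2
add 6: window [9, 6, 6] (2 distinct), len 3
add 8: window [6, 6, 8] (2 distinct), len 3
add 5: window [8, 5] (2 distinct), len 2
add 6: window [5, 6] (2 distinct), len 2
add 5: window [5, 6, 5] (2 distinct), len 3
add 9: window [5, 9] (2 distinct), len 2
add 5: window [5, 9, 5] (2 distinct), len 3
add 5: window [5, 9, 5, 5] (2 distinct), len 4
add 6: window [5, 5, 6] (2 distinct), len 3
add 9: window [6, 9] (2 distinct), len 2
Longest length with ≤2 distinct: 5.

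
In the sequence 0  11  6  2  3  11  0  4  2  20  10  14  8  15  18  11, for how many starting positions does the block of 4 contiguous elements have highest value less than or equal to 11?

(0, 11, 6, 2) → max 11  ≤ 11 ✓
(11, 6, 2, 3) → max 11  ≤ 11 ✓
(6, 2, 3, 11) → max 11  ≤ 11 ✓
(2, 3, 11, 0) → max 11  ≤ 11 ✓
(3, 11, 0, 4) → max 11  ≤ 11 ✓
(11, 0, 4, 2) → max 11  ≤ 11 ✓
(0, 4, 2, 20) → max 20
(4, 2, 20, 10) → max 20
(2, 20, 10, 14) → max 20
(20, 10, 14, 8) → max 20
(10, 14, 8, 15) → max 15
(14, 8, 15, 18) → max 18
(8, 15, 18, 11) → max 18
6 windows satisfy the condition.

6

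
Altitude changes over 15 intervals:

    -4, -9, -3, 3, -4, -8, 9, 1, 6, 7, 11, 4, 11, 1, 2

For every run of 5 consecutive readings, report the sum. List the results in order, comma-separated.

-4 -9 -3 3 -4 → sum -17
-9 -3 3 -4 -8 → sum -21
-3 3 -4 -8 9 → sum -3
3 -4 -8 9 1 → sum 1
-4 -8 9 1 6 → sum 4
-8 9 1 6 7 → sum 15
9 1 6 7 11 → sum 34
1 6 7 11 4 → sum 29
6 7 11 4 11 → sum 39
7 11 4 11 1 → sum 34
11 4 11 1 2 → sum 29

-17, -21, -3, 1, 4, 15, 34, 29, 39, 34, 29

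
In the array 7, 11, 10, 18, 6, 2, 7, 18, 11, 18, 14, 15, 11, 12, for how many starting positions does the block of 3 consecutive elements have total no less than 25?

7 11 10 → sum 28  ≥ 25 ✓
11 10 18 → sum 39  ≥ 25 ✓
10 18 6 → sum 34  ≥ 25 ✓
18 6 2 → sum 26  ≥ 25 ✓
6 2 7 → sum 15
2 7 18 → sum 27  ≥ 25 ✓
7 18 11 → sum 36  ≥ 25 ✓
18 11 18 → sum 47  ≥ 25 ✓
11 18 14 → sum 43  ≥ 25 ✓
18 14 15 → sum 47  ≥ 25 ✓
14 15 11 → sum 40  ≥ 25 ✓
15 11 12 → sum 38  ≥ 25 ✓
11 windows satisfy the condition.

11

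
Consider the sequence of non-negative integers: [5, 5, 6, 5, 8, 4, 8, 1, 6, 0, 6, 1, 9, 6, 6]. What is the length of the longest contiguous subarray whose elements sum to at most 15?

[5] sum 5 len 1
[5, 5] sum 10 len 2
[5, 6] sum 11 len 2
[6, 5] sum 11 len 2
[5, 8] sum 13 len 2
[8, 4] sum 12 len 2
[4, 8] sum 12 len 2
[4, 8, 1] sum 13 len 3
[8, 1, 6] sum 15 len 3
[8, 1, 6, 0] sum 15 len 4
[1, 6, 0, 6] sum 13 len 4
[1, 6, 0, 6, 1] sum 14 len 5
[1, 9] sum 10 len 2
[9, 6] sum 15 len 2
[6, 6] sum 12 len 2
Longest length seen: 5.

5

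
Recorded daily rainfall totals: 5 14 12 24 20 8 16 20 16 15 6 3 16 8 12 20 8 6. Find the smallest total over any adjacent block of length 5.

45

(5, 14, 12, 24, 20) → sum 75
(14, 12, 24, 20, 8) → sum 78
(12, 24, 20, 8, 16) → sum 80
(24, 20, 8, 16, 20) → sum 88
(20, 8, 16, 20, 16) → sum 80
(8, 16, 20, 16, 15) → sum 75
(16, 20, 16, 15, 6) → sum 73
(20, 16, 15, 6, 3) → sum 60
(16, 15, 6, 3, 16) → sum 56
(15, 6, 3, 16, 8) → sum 48
(6, 3, 16, 8, 12) → sum 45
(3, 16, 8, 12, 20) → sum 59
(16, 8, 12, 20, 8) → sum 64
(8, 12, 20, 8, 6) → sum 54
Smallest of these is 45.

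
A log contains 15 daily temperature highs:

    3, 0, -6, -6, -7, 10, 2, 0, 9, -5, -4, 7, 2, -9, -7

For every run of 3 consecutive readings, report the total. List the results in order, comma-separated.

Sliding a size-3 window across the 15 values:
[3, 0, -6] → sum -3
[0, -6, -6] → sum -12
[-6, -6, -7] → sum -19
[-6, -7, 10] → sum -3
[-7, 10, 2] → sum 5
[10, 2, 0] → sum 12
[2, 0, 9] → sum 11
[0, 9, -5] → sum 4
[9, -5, -4] → sum 0
[-5, -4, 7] → sum -2
[-4, 7, 2] → sum 5
[7, 2, -9] → sum 0
[2, -9, -7] → sum -14

-3, -12, -19, -3, 5, 12, 11, 4, 0, -2, 5, 0, -14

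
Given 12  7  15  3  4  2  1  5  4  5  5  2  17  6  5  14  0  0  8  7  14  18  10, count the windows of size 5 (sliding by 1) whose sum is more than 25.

12 7 15 3 4 → sum 41  > 25 ✓
7 15 3 4 2 → sum 31  > 25 ✓
15 3 4 2 1 → sum 25
3 4 2 1 5 → sum 15
4 2 1 5 4 → sum 16
2 1 5 4 5 → sum 17
1 5 4 5 5 → sum 20
5 4 5 5 2 → sum 21
4 5 5 2 17 → sum 33  > 25 ✓
5 5 2 17 6 → sum 35  > 25 ✓
5 2 17 6 5 → sum 35  > 25 ✓
2 17 6 5 14 → sum 44  > 25 ✓
17 6 5 14 0 → sum 42  > 25 ✓
6 5 14 0 0 → sum 25
5 14 0 0 8 → sum 27  > 25 ✓
14 0 0 8 7 → sum 29  > 25 ✓
0 0 8 7 14 → sum 29  > 25 ✓
0 8 7 14 18 → sum 47  > 25 ✓
8 7 14 18 10 → sum 57  > 25 ✓
12 windows satisfy the condition.

12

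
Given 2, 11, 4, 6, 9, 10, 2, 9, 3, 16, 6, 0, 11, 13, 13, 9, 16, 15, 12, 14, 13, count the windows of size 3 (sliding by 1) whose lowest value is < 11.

[2, 11, 4] → min 2  < 11 ✓
[11, 4, 6] → min 4  < 11 ✓
[4, 6, 9] → min 4  < 11 ✓
[6, 9, 10] → min 6  < 11 ✓
[9, 10, 2] → min 2  < 11 ✓
[10, 2, 9] → min 2  < 11 ✓
[2, 9, 3] → min 2  < 11 ✓
[9, 3, 16] → min 3  < 11 ✓
[3, 16, 6] → min 3  < 11 ✓
[16, 6, 0] → min 0  < 11 ✓
[6, 0, 11] → min 0  < 11 ✓
[0, 11, 13] → min 0  < 11 ✓
[11, 13, 13] → min 11
[13, 13, 9] → min 9  < 11 ✓
[13, 9, 16] → min 9  < 11 ✓
[9, 16, 15] → min 9  < 11 ✓
[16, 15, 12] → min 12
[15, 12, 14] → min 12
[12, 14, 13] → min 12
15 windows satisfy the condition.

15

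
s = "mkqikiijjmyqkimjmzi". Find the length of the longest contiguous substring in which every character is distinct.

add m: [m] len 1
add k: [m, k] len 2
add q: [m, k, q] len 3
add i: [m, k, q, i] len 4
add k (repeat k, move left end past it): [q, i, k] len 3
add i (repeat i, move left end past it): [k, i] len 2
add i (repeat i, move left end past it): [i] len 1
add j: [i, j] len 2
add j (repeat j, move left end past it): [j] len 1
add m: [j, m] len 2
add y: [j, m, y] len 3
add q: [j, m, y, q] len 4
add k: [j, m, y, q, k] len 5
add i: [j, m, y, q, k, i] len 6
add m (repeat m, move left end past it): [y, q, k, i, m] len 5
add j: [y, q, k, i, m, j] len 6
add m (repeat m, move left end past it): [j, m] len 2
add z: [j, m, z] len 3
add i: [j, m, z, i] len 4
Longest all-distinct length: 6.

6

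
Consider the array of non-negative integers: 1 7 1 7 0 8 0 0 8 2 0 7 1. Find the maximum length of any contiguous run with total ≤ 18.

7

add 1: [1] sum 1, len 1
add 7: [1, 7] sum 8, len 2
add 1: [1, 7, 1] sum 9, len 3
add 7: [1, 7, 1, 7] sum 16, len 4
add 0: [1, 7, 1, 7, 0] sum 16, len 5
add 8: [1, 7, 0, 8] sum 16, len 4
add 0: [1, 7, 0, 8, 0] sum 16, len 5
add 0: [1, 7, 0, 8, 0, 0] sum 16, len 6
add 8: [0, 8, 0, 0, 8] sum 16, len 5
add 2: [0, 8, 0, 0, 8, 2] sum 18, len 6
add 0: [0, 8, 0, 0, 8, 2, 0] sum 18, len 7
add 7: [0, 0, 8, 2, 0, 7] sum 17, len 6
add 1: [0, 0, 8, 2, 0, 7, 1] sum 18, len 7
Longest length seen: 7.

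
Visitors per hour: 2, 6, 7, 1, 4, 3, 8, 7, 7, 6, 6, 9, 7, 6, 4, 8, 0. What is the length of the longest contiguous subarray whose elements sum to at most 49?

Extend to the right; shrink from the left whenever the sum exceeds 49:
[2] sum 2 len 1
[2, 6] sum 8 len 2
[2, 6, 7] sum 15 len 3
[2, 6, 7, 1] sum 16 len 4
[2, 6, 7, 1, 4] sum 20 len 5
[2, 6, 7, 1, 4, 3] sum 23 len 6
[2, 6, 7, 1, 4, 3, 8] sum 31 len 7
[2, 6, 7, 1, 4, 3, 8, 7] sum 38 len 8
[2, 6, 7, 1, 4, 3, 8, 7, 7] sum 45 len 9
[6, 7, 1, 4, 3, 8, 7, 7, 6] sum 49 len 9
[7, 1, 4, 3, 8, 7, 7, 6, 6] sum 49 len 9
[3, 8, 7, 7, 6, 6, 9] sum 46 len 7
[7, 7, 6, 6, 9, 7] sum 42 len 6
[7, 7, 6, 6, 9, 7, 6] sum 48 len 7
[7, 6, 6, 9, 7, 6, 4] sum 45 len 7
[6, 6, 9, 7, 6, 4, 8] sum 46 len 7
[6, 6, 9, 7, 6, 4, 8, 0] sum 46 len 8
Longest length seen: 9.

9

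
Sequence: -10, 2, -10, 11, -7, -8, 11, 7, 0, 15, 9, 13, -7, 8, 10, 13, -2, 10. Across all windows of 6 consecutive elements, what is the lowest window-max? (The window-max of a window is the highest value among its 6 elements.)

11

Each size-6 window and its max:
-10 2 -10 11 -7 -8 → max 11
2 -10 11 -7 -8 11 → max 11
-10 11 -7 -8 11 7 → max 11
11 -7 -8 11 7 0 → max 11
-7 -8 11 7 0 15 → max 15
-8 11 7 0 15 9 → max 15
11 7 0 15 9 13 → max 15
7 0 15 9 13 -7 → max 15
0 15 9 13 -7 8 → max 15
15 9 13 -7 8 10 → max 15
9 13 -7 8 10 13 → max 13
13 -7 8 10 13 -2 → max 13
-7 8 10 13 -2 10 → max 13
Lowest of these is 11.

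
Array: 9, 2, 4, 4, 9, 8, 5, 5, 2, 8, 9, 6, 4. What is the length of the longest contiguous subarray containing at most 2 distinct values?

3

add 9: window [9] (1 distinct), len 1
add 2: window [9, 2] (2 distinct), len 2
add 4: window [2, 4] (2 distinct), len 2
add 4: window [2, 4, 4] (2 distinct), len 3
add 9: window [4, 4, 9] (2 distinct), len 3
add 8: window [9, 8] (2 distinct), len 2
add 5: window [8, 5] (2 distinct), len 2
add 5: window [8, 5, 5] (2 distinct), len 3
add 2: window [5, 5, 2] (2 distinct), len 3
add 8: window [2, 8] (2 distinct), len 2
add 9: window [8, 9] (2 distinct), len 2
add 6: window [9, 6] (2 distinct), len 2
add 4: window [6, 4] (2 distinct), len 2
Longest length with ≤2 distinct: 3.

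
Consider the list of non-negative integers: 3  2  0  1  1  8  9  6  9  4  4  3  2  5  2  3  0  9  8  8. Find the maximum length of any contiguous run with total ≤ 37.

Extend to the right; shrink from the left whenever the sum exceeds 37:
[3] sum 3 len 1
[3, 2] sum 5 len 2
[3, 2, 0] sum 5 len 3
[3, 2, 0, 1] sum 6 len 4
[3, 2, 0, 1, 1] sum 7 len 5
[3, 2, 0, 1, 1, 8] sum 15 len 6
[3, 2, 0, 1, 1, 8, 9] sum 24 len 7
[3, 2, 0, 1, 1, 8, 9, 6] sum 30 len 8
[2, 0, 1, 1, 8, 9, 6, 9] sum 36 len 8
[1, 8, 9, 6, 9, 4] sum 37 len 6
[9, 6, 9, 4, 4] sum 32 len 5
[9, 6, 9, 4, 4, 3] sum 35 len 6
[9, 6, 9, 4, 4, 3, 2] sum 37 len 7
[6, 9, 4, 4, 3, 2, 5] sum 33 len 7
[6, 9, 4, 4, 3, 2, 5, 2] sum 35 len 8
[9, 4, 4, 3, 2, 5, 2, 3] sum 32 len 8
[9, 4, 4, 3, 2, 5, 2, 3, 0] sum 32 len 9
[4, 4, 3, 2, 5, 2, 3, 0, 9] sum 32 len 9
[4, 3, 2, 5, 2, 3, 0, 9, 8] sum 36 len 9
[2, 5, 2, 3, 0, 9, 8, 8] sum 37 len 8
Longest length seen: 9.

9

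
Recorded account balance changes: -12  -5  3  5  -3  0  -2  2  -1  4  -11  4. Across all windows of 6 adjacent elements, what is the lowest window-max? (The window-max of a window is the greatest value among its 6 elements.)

4

-12 -5 3 5 -3 0 → max 5
-5 3 5 -3 0 -2 → max 5
3 5 -3 0 -2 2 → max 5
5 -3 0 -2 2 -1 → max 5
-3 0 -2 2 -1 4 → max 4
0 -2 2 -1 4 -11 → max 4
-2 2 -1 4 -11 4 → max 4
Lowest of these is 4.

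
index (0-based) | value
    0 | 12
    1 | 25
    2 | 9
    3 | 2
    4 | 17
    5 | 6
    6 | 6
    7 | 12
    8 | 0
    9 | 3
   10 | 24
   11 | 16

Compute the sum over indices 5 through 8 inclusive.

Elements at indices 5..8: 6, 6, 12, 0
sum(6, 6, 12, 0) = 24

24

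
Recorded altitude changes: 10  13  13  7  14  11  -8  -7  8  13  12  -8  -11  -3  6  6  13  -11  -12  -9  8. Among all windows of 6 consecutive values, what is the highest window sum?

68

(10, 13, 13, 7, 14, 11) → sum 68
(13, 13, 7, 14, 11, -8) → sum 50
(13, 7, 14, 11, -8, -7) → sum 30
(7, 14, 11, -8, -7, 8) → sum 25
(14, 11, -8, -7, 8, 13) → sum 31
(11, -8, -7, 8, 13, 12) → sum 29
(-8, -7, 8, 13, 12, -8) → sum 10
(-7, 8, 13, 12, -8, -11) → sum 7
(8, 13, 12, -8, -11, -3) → sum 11
(13, 12, -8, -11, -3, 6) → sum 9
(12, -8, -11, -3, 6, 6) → sum 2
(-8, -11, -3, 6, 6, 13) → sum 3
(-11, -3, 6, 6, 13, -11) → sum 0
(-3, 6, 6, 13, -11, -12) → sum -1
(6, 6, 13, -11, -12, -9) → sum -7
(6, 13, -11, -12, -9, 8) → sum -5
Highest of these is 68.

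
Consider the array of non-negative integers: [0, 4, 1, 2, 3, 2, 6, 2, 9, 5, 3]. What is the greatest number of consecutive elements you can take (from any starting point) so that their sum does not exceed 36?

10

→ 0: sum 0, len 1
→ 4: sum 4, len 2
→ 1: sum 5, len 3
→ 2: sum 7, len 4
→ 3: sum 10, len 5
→ 2: sum 12, len 6
→ 6: sum 18, len 7
→ 2: sum 20, len 8
→ 9: sum 29, len 9
→ 5: sum 34, len 10
→ 3 (dropped 0, 4): sum 33, len 9
Longest length seen: 10.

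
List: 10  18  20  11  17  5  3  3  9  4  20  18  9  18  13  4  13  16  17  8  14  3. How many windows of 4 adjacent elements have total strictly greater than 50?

10 18 20 11 → sum 59  > 50 ✓
18 20 11 17 → sum 66  > 50 ✓
20 11 17 5 → sum 53  > 50 ✓
11 17 5 3 → sum 36
17 5 3 3 → sum 28
5 3 3 9 → sum 20
3 3 9 4 → sum 19
3 9 4 20 → sum 36
9 4 20 18 → sum 51  > 50 ✓
4 20 18 9 → sum 51  > 50 ✓
20 18 9 18 → sum 65  > 50 ✓
18 9 18 13 → sum 58  > 50 ✓
9 18 13 4 → sum 44
18 13 4 13 → sum 48
13 4 13 16 → sum 46
4 13 16 17 → sum 50
13 16 17 8 → sum 54  > 50 ✓
16 17 8 14 → sum 55  > 50 ✓
17 8 14 3 → sum 42
9 windows satisfy the condition.

9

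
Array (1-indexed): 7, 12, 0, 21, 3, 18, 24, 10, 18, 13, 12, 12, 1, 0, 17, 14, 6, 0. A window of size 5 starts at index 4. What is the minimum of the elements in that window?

Elements at indices 4..8: 21, 3, 18, 24, 10
min(21, 3, 18, 24, 10) = 3

3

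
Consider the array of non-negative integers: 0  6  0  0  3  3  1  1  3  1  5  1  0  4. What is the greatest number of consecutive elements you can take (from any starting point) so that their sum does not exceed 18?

Extend to the right; shrink from the left whenever the sum exceeds 18:
add 0: [0] sum 0, len 1
add 6: [0, 6] sum 6, len 2
add 0: [0, 6, 0] sum 6, len 3
add 0: [0, 6, 0, 0] sum 6, len 4
add 3: [0, 6, 0, 0, 3] sum 9, len 5
add 3: [0, 6, 0, 0, 3, 3] sum 12, len 6
add 1: [0, 6, 0, 0, 3, 3, 1] sum 13, len 7
add 1: [0, 6, 0, 0, 3, 3, 1, 1] sum 14, len 8
add 3: [0, 6, 0, 0, 3, 3, 1, 1, 3] sum 17, len 9
add 1: [0, 6, 0, 0, 3, 3, 1, 1, 3, 1] sum 18, len 10
add 5: [0, 0, 3, 3, 1, 1, 3, 1, 5] sum 17, len 9
add 1: [0, 0, 3, 3, 1, 1, 3, 1, 5, 1] sum 18, len 10
add 0: [0, 0, 3, 3, 1, 1, 3, 1, 5, 1, 0] sum 18, len 11
add 4: [1, 1, 3, 1, 5, 1, 0, 4] sum 16, len 8
Longest length seen: 11.

11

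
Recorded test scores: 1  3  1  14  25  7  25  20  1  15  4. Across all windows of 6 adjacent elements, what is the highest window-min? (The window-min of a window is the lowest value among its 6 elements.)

1

1 3 1 14 25 7 → min 1
3 1 14 25 7 25 → min 1
1 14 25 7 25 20 → min 1
14 25 7 25 20 1 → min 1
25 7 25 20 1 15 → min 1
7 25 20 1 15 4 → min 1
Highest of these is 1.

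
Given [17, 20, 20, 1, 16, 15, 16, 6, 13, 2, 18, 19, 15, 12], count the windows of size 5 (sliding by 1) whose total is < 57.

17 20 20 1 16 → sum 74
20 20 1 16 15 → sum 72
20 1 16 15 16 → sum 68
1 16 15 16 6 → sum 54  < 57 ✓
16 15 16 6 13 → sum 66
15 16 6 13 2 → sum 52  < 57 ✓
16 6 13 2 18 → sum 55  < 57 ✓
6 13 2 18 19 → sum 58
13 2 18 19 15 → sum 67
2 18 19 15 12 → sum 66
3 windows satisfy the condition.

3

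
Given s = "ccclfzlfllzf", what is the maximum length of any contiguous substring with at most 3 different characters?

add c: window [c] (1 distinct), len 1
add c: window [c, c] (1 distinct), len 2
add c: window [c, c, c] (1 distinct), len 3
add l: window [c, c, c, l] (2 distinct), len 4
add f: window [c, c, c, l, f] (3 distinct), len 5
add z: window [l, f, z] (3 distinct), len 3
add l: window [l, f, z, l] (3 distinct), len 4
add f: window [l, f, z, l, f] (3 distinct), len 5
add l: window [l, f, z, l, f, l] (3 distinct), len 6
add l: window [l, f, z, l, f, l, l] (3 distinct), len 7
add z: window [l, f, z, l, f, l, l, z] (3 distinct), len 8
add f: window [l, f, z, l, f, l, l, z, f] (3 distinct), len 9
Longest length with ≤3 distinct: 9.

9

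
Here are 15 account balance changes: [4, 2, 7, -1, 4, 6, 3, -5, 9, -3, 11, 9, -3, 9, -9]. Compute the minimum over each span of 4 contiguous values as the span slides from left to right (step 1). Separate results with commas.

[4, 2, 7, -1] → min -1
[2, 7, -1, 4] → min -1
[7, -1, 4, 6] → min -1
[-1, 4, 6, 3] → min -1
[4, 6, 3, -5] → min -5
[6, 3, -5, 9] → min -5
[3, -5, 9, -3] → min -5
[-5, 9, -3, 11] → min -5
[9, -3, 11, 9] → min -3
[-3, 11, 9, -3] → min -3
[11, 9, -3, 9] → min -3
[9, -3, 9, -9] → min -9

-1, -1, -1, -1, -5, -5, -5, -5, -3, -3, -3, -9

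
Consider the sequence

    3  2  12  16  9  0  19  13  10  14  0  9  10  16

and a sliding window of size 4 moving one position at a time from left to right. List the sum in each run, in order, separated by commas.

Sliding a size-4 window across the 14 values:
(3, 2, 12, 16) → sum 33
(2, 12, 16, 9) → sum 39
(12, 16, 9, 0) → sum 37
(16, 9, 0, 19) → sum 44
(9, 0, 19, 13) → sum 41
(0, 19, 13, 10) → sum 42
(19, 13, 10, 14) → sum 56
(13, 10, 14, 0) → sum 37
(10, 14, 0, 9) → sum 33
(14, 0, 9, 10) → sum 33
(0, 9, 10, 16) → sum 35

33, 39, 37, 44, 41, 42, 56, 37, 33, 33, 35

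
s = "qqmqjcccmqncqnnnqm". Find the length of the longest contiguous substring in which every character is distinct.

4

add q: [q] len 1
add q (repeat q, move left end past it): [q] len 1
add m: [q, m] len 2
add q (repeat q, move left end past it): [m, q] len 2
add j: [m, q, j] len 3
add c: [m, q, j, c] len 4
add c (repeat c, move left end past it): [c] len 1
add c (repeat c, move left end past it): [c] len 1
add m: [c, m] len 2
add q: [c, m, q] len 3
add n: [c, m, q, n] len 4
add c (repeat c, move left end past it): [m, q, n, c] len 4
add q (repeat q, move left end past it): [n, c, q] len 3
add n (repeat n, move left end past it): [c, q, n] len 3
add n (repeat n, move left end past it): [n] len 1
add n (repeat n, move left end past it): [n] len 1
add q: [n, q] len 2
add m: [n, q, m] len 3
Longest all-distinct length: 4.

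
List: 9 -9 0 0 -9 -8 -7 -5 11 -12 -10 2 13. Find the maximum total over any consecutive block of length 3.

5

Each size-3 window and its sum:
9 -9 0 → sum 0
-9 0 0 → sum -9
0 0 -9 → sum -9
0 -9 -8 → sum -17
-9 -8 -7 → sum -24
-8 -7 -5 → sum -20
-7 -5 11 → sum -1
-5 11 -12 → sum -6
11 -12 -10 → sum -11
-12 -10 2 → sum -20
-10 2 13 → sum 5
Maximum of these is 5.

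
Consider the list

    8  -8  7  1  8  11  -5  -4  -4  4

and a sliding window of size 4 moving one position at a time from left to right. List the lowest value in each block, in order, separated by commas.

-8, -8, 1, -5, -5, -5, -5

Sliding a size-4 window across the 10 values:
8 -8 7 1 → min -8
-8 7 1 8 → min -8
7 1 8 11 → min 1
1 8 11 -5 → min -5
8 11 -5 -4 → min -5
11 -5 -4 -4 → min -5
-5 -4 -4 4 → min -5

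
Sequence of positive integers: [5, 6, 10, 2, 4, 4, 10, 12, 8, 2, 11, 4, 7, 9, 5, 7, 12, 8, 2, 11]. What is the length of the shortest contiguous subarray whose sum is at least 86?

add 5: running sum 5 < 86
add 6: running sum 11 < 86
add 10: running sum 21 < 86
add 2: running sum 23 < 86
add 4: running sum 27 < 86
add 4: running sum 31 < 86
add 10: running sum 41 < 86
add 12: running sum 53 < 86
add 8: running sum 61 < 86
add 2: running sum 63 < 86
add 11: running sum 74 < 86
add 4: running sum 78 < 86
add 7: running sum 85 < 86
add 9: shortest ending here [6, 10, 2, 4, 4, 10, 12, 8, 2, 11, 4, 7, 9] sum 89, len 13
add 5: shortest ending here [10, 2, 4, 4, 10, 12, 8, 2, 11, 4, 7, 9, 5] sum 88, len 13
add 7: shortest ending here [10, 2, 4, 4, 10, 12, 8, 2, 11, 4, 7, 9, 5, 7] sum 95, len 14
add 12: shortest ending here [10, 12, 8, 2, 11, 4, 7, 9, 5, 7, 12] sum 87, len 11
add 8: shortest ending here [10, 12, 8, 2, 11, 4, 7, 9, 5, 7, 12, 8] sum 95, len 12
add 2: shortest ending here [12, 8, 2, 11, 4, 7, 9, 5, 7, 12, 8, 2] sum 87, len 12
add 11: shortest ending here [8, 2, 11, 4, 7, 9, 5, 7, 12, 8, 2, 11] sum 86, len 12
Shortest qualifying length: 11.

11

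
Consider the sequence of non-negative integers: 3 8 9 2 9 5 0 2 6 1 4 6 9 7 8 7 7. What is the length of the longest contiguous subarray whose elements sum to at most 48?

→ 3: sum 3, len 1
→ 8: sum 11, len 2
→ 9: sum 20, len 3
→ 2: sum 22, len 4
→ 9: sum 31, len 5
→ 5: sum 36, len 6
→ 0: sum 36, len 7
→ 2: sum 38, len 8
→ 6: sum 44, len 9
→ 1: sum 45, len 10
→ 4 (dropped 3): sum 46, len 10
→ 6 (dropped 8): sum 44, len 10
→ 9 (dropped 9): sum 44, len 10
→ 7 (dropped 2, 9): sum 40, len 9
→ 8: sum 48, len 10
→ 7 (dropped 5, 0, 2): sum 48, len 8
→ 7 (dropped 6, 1): sum 48, len 7
Longest length seen: 10.

10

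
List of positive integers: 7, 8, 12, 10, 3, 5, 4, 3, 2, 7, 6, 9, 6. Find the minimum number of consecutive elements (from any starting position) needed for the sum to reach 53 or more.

Extend right; whenever the sum reaches 53, record the length and shrink from the left:
add 7: running sum 7 < 53
add 8: running sum 15 < 53
add 12: running sum 27 < 53
add 10: running sum 37 < 53
add 3: running sum 40 < 53
add 5: running sum 45 < 53
add 4: running sum 49 < 53
add 3: running sum 52 < 53
end 8: [7, 8, 12, 10, 3, 5, 4, 3, 2] sum 54, len 9
end 9: [8, 12, 10, 3, 5, 4, 3, 2, 7] sum 54, len 9
end 10: [8, 12, 10, 3, 5, 4, 3, 2, 7, 6] sum 60, len 10
end 11: [12, 10, 3, 5, 4, 3, 2, 7, 6, 9] sum 61, len 10
end 12: [10, 3, 5, 4, 3, 2, 7, 6, 9, 6] sum 55, len 10
Shortest qualifying length: 9.

9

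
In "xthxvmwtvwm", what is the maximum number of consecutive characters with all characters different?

add x: [x] len 1
add t: [x, t] len 2
add h: [x, t, h] len 3
add x (repeat x, move left end past it): [t, h, x] len 3
add v: [t, h, x, v] len 4
add m: [t, h, x, v, m] len 5
add w: [t, h, x, v, m, w] len 6
add t (repeat t, move left end past it): [h, x, v, m, w, t] len 6
add v (repeat v, move left end past it): [m, w, t, v] len 4
add w (repeat w, move left end past it): [t, v, w] len 3
add m: [t, v, w, m] len 4
Longest all-distinct length: 6.

6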